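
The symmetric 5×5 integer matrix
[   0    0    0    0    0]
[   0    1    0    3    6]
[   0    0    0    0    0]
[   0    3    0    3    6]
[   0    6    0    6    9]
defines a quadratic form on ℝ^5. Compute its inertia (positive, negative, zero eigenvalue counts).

Answer: (1, 2, 2)

Derivation:
step 0: pivot 1 → sign +
step 1: pivot -6 → sign −
step 2: pivot -3 → sign −
step 3: row/col 3 already zero → sign 0
step 4: row/col 4 already zero → sign 0
signature = (1, 2, 2)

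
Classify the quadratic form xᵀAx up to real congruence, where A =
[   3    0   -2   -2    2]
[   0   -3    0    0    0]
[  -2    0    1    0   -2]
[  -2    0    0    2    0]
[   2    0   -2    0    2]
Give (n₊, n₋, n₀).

Answer: (2, 3, 0)

Derivation:
step 0: pivot 3 → sign +
step 1: pivot -3 → sign −
step 2: pivot -1/3 → sign −
step 3: pivot 6 → sign +
step 4: pivot -2/3 → sign −
signature = (2, 3, 0)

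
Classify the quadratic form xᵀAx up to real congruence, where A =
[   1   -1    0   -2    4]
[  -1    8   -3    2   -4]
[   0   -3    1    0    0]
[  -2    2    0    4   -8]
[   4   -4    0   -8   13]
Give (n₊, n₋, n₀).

Answer: (2, 2, 1)

Derivation:
step 0: pivot 1 → sign +
step 1: pivot 7 → sign +
step 2: pivot -2/7 → sign −
step 3: pivot -3 → sign −
step 4: row/col 4 already zero → sign 0
signature = (2, 2, 1)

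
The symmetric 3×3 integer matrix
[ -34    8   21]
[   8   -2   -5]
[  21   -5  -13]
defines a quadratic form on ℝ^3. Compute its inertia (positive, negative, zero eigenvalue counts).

step 0: pivot -34 → sign −
step 1: pivot -2/17 → sign −
step 2: row/col 2 already zero → sign 0
signature = (0, 2, 1)

Answer: (0, 2, 1)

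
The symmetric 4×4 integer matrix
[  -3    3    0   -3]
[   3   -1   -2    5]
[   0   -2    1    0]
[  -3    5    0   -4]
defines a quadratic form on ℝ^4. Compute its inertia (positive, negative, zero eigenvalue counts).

Answer: (2, 2, 0)

Derivation:
step 0: pivot -3 → sign −
step 1: pivot 2 → sign +
step 2: pivot -1 → sign −
step 3: pivot 1 → sign +
signature = (2, 2, 0)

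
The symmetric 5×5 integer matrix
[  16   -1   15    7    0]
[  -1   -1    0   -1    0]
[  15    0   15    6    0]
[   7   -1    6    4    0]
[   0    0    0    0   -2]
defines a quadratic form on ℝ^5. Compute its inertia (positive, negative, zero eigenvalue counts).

Answer: (3, 2, 0)

Derivation:
step 0: pivot 16 → sign +
step 1: pivot -17/16 → sign −
step 2: pivot 30/17 → sign +
step 3: pivot 3/5 → sign +
step 4: pivot -2 → sign −
signature = (3, 2, 0)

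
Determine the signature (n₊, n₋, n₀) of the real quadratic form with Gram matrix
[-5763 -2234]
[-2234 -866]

Answer: (0, 2, 0)

Derivation:
step 0: pivot -5763 → sign −
step 1: pivot -2/5763 → sign −
signature = (0, 2, 0)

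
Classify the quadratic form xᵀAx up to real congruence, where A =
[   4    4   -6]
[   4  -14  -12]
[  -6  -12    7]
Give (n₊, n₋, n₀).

step 0: pivot 4 → sign +
step 1: pivot -18 → sign −
step 2: row/col 2 already zero → sign 0
signature = (1, 1, 1)

Answer: (1, 1, 1)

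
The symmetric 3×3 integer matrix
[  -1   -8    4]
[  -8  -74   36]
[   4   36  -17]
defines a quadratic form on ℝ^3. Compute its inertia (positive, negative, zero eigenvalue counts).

Answer: (1, 2, 0)

Derivation:
step 0: pivot -1 → sign −
step 1: pivot -10 → sign −
step 2: pivot 3/5 → sign +
signature = (1, 2, 0)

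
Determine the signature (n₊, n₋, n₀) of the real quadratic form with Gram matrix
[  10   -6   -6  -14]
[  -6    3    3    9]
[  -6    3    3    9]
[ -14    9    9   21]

step 0: pivot 10 → sign +
step 1: pivot -3/5 → sign −
step 2: pivot 2 → sign +
step 3: row/col 3 already zero → sign 0
signature = (2, 1, 1)

Answer: (2, 1, 1)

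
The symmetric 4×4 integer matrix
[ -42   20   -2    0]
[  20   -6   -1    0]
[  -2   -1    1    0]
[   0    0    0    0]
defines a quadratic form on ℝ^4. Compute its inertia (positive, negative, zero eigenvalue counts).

step 0: pivot -42 → sign −
step 1: pivot 74/21 → sign +
step 2: pivot 1/74 → sign +
step 3: row/col 3 already zero → sign 0
signature = (2, 1, 1)

Answer: (2, 1, 1)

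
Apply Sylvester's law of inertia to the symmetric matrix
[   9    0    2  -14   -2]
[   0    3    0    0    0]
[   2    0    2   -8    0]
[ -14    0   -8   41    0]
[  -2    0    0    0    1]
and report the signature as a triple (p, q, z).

Answer: (4, 1, 0)

Derivation:
step 0: pivot 9 → sign +
step 1: pivot 3 → sign +
step 2: pivot 14/9 → sign +
step 3: pivot 27/7 → sign +
step 4: pivot -1/3 → sign −
signature = (4, 1, 0)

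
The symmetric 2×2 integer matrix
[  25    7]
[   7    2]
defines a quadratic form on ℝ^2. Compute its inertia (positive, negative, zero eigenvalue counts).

Answer: (2, 0, 0)

Derivation:
step 0: pivot 25 → sign +
step 1: pivot 1/25 → sign +
signature = (2, 0, 0)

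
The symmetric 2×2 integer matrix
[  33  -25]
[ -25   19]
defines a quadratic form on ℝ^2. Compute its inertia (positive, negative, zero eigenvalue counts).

Answer: (2, 0, 0)

Derivation:
step 0: pivot 33 → sign +
step 1: pivot 2/33 → sign +
signature = (2, 0, 0)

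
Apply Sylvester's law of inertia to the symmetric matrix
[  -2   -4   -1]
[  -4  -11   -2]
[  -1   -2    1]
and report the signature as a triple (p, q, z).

Answer: (1, 2, 0)

Derivation:
step 0: pivot -2 → sign −
step 1: pivot -3 → sign −
step 2: pivot 3/2 → sign +
signature = (1, 2, 0)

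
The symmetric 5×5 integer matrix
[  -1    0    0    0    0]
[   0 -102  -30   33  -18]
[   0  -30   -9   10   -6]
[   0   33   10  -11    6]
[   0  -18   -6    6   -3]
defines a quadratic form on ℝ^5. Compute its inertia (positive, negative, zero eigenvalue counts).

Answer: (1, 4, 0)

Derivation:
step 0: pivot -1 → sign −
step 1: pivot -102 → sign −
step 2: pivot -3/17 → sign −
step 3: pivot 1/6 → sign +
step 4: pivot -3 → sign −
signature = (1, 4, 0)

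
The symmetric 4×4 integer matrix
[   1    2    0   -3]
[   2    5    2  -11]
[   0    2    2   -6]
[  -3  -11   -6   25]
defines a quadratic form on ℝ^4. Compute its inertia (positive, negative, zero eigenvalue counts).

step 0: pivot 1 → sign +
step 1: pivot 1 → sign +
step 2: pivot -2 → sign −
step 3: pivot -1 → sign −
signature = (2, 2, 0)

Answer: (2, 2, 0)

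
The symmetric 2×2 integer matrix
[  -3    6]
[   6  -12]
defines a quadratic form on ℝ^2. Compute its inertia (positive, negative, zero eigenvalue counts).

Answer: (0, 1, 1)

Derivation:
step 0: pivot -3 → sign −
step 1: row/col 1 already zero → sign 0
signature = (0, 1, 1)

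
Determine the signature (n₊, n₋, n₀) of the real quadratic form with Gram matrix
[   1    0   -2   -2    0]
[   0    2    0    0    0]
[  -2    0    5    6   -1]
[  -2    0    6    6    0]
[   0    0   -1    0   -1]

step 0: pivot 1 → sign +
step 1: pivot 2 → sign +
step 2: pivot 1 → sign +
step 3: pivot -2 → sign −
step 4: row/col 4 already zero → sign 0
signature = (3, 1, 1)

Answer: (3, 1, 1)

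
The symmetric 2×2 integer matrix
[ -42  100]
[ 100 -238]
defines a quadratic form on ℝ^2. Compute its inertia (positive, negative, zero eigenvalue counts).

step 0: pivot -42 → sign −
step 1: pivot 2/21 → sign +
signature = (1, 1, 0)

Answer: (1, 1, 0)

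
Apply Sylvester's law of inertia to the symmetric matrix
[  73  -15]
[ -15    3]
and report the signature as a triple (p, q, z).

Answer: (1, 1, 0)

Derivation:
step 0: pivot 73 → sign +
step 1: pivot -6/73 → sign −
signature = (1, 1, 0)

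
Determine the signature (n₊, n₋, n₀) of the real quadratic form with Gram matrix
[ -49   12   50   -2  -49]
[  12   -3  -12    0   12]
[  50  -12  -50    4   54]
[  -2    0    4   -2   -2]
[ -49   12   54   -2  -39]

step 0: pivot -49 → sign −
step 1: pivot -3/49 → sign −
step 2: pivot 2 → sign +
step 3: pivot 2 → sign +
step 4: pivot 2 → sign +
signature = (3, 2, 0)

Answer: (3, 2, 0)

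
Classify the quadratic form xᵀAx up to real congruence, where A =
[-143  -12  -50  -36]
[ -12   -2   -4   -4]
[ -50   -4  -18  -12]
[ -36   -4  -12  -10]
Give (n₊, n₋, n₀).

Answer: (1, 3, 0)

Derivation:
step 0: pivot -143 → sign −
step 1: pivot -142/143 → sign −
step 2: pivot -34/71 → sign −
step 3: pivot 6/17 → sign +
signature = (1, 3, 0)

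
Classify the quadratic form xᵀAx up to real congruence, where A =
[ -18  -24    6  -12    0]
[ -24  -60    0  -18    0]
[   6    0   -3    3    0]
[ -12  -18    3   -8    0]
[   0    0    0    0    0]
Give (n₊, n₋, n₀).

step 0: pivot -18 → sign −
step 1: pivot -28 → sign −
step 2: pivot 9/7 → sign +
step 3: row/col 3 already zero → sign 0
step 4: row/col 4 already zero → sign 0
signature = (1, 2, 2)

Answer: (1, 2, 2)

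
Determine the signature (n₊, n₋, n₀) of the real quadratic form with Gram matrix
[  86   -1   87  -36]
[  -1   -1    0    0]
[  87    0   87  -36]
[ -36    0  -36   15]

Answer: (2, 1, 1)

Derivation:
step 0: pivot 86 → sign +
step 1: pivot -87/86 → sign −
step 2: pivot 3/29 → sign +
step 3: row/col 3 already zero → sign 0
signature = (2, 1, 1)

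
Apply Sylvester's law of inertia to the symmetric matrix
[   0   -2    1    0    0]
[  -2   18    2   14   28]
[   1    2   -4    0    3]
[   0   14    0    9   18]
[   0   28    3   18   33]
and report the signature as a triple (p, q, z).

step 0: pivot 18 → sign +
step 1: pivot -2/9 → sign −
step 2: pivot 5/2 → sign +
step 3: pivot -53/5 → sign −
step 4: pivot 3/53 → sign +
signature = (3, 2, 0)

Answer: (3, 2, 0)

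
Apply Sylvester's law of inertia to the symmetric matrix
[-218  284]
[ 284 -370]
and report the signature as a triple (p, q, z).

step 0: pivot -218 → sign −
step 1: pivot -2/109 → sign −
signature = (0, 2, 0)

Answer: (0, 2, 0)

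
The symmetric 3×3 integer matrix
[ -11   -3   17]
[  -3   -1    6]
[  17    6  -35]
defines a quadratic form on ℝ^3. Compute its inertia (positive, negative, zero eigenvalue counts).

Answer: (1, 2, 0)

Derivation:
step 0: pivot -11 → sign −
step 1: pivot -2/11 → sign −
step 2: pivot 3/2 → sign +
signature = (1, 2, 0)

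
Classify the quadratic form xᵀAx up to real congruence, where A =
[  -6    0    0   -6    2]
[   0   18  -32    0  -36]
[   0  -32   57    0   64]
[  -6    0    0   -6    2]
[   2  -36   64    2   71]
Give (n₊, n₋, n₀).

Answer: (2, 2, 1)

Derivation:
step 0: pivot -6 → sign −
step 1: pivot 18 → sign +
step 2: pivot 1/9 → sign +
step 3: pivot -1/3 → sign −
step 4: row/col 4 already zero → sign 0
signature = (2, 2, 1)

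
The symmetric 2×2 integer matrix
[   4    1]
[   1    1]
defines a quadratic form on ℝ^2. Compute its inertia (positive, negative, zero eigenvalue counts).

Answer: (2, 0, 0)

Derivation:
step 0: pivot 4 → sign +
step 1: pivot 3/4 → sign +
signature = (2, 0, 0)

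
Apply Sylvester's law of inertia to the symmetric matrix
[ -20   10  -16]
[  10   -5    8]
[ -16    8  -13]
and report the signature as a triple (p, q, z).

step 0: pivot -20 → sign −
step 1: pivot -1/5 → sign −
step 2: row/col 2 already zero → sign 0
signature = (0, 2, 1)

Answer: (0, 2, 1)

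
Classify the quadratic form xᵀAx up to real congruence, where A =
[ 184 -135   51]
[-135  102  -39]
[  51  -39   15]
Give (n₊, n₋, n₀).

step 0: pivot 184 → sign +
step 1: pivot 543/184 → sign +
step 2: pivot 3/181 → sign +
signature = (3, 0, 0)

Answer: (3, 0, 0)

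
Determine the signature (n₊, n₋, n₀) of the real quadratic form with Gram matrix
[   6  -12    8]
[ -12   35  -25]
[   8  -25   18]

Answer: (2, 1, 0)

Derivation:
step 0: pivot 6 → sign +
step 1: pivot 11 → sign +
step 2: pivot -1/33 → sign −
signature = (2, 1, 0)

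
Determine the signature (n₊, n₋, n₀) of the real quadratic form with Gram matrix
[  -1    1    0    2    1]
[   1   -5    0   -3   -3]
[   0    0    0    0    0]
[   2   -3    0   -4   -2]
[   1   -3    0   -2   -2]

step 0: pivot -1 → sign −
step 1: pivot -4 → sign −
step 2: pivot 1/4 → sign +
step 3: pivot -1 → sign −
step 4: row/col 4 already zero → sign 0
signature = (1, 3, 1)

Answer: (1, 3, 1)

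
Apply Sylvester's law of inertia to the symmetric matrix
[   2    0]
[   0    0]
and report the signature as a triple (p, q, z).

Answer: (1, 0, 1)

Derivation:
step 0: pivot 2 → sign +
step 1: row/col 1 already zero → sign 0
signature = (1, 0, 1)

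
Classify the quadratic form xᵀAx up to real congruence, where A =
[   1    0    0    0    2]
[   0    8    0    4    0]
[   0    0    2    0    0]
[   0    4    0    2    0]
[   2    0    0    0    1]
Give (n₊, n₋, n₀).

step 0: pivot 1 → sign +
step 1: pivot 8 → sign +
step 2: pivot 2 → sign +
step 3: pivot -3 → sign −
step 4: row/col 4 already zero → sign 0
signature = (3, 1, 1)

Answer: (3, 1, 1)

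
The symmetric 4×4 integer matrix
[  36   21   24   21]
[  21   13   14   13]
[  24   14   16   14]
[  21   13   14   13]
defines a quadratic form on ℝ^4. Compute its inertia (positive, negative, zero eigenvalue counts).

step 0: pivot 36 → sign +
step 1: pivot 3/4 → sign +
step 2: row/col 2 already zero → sign 0
step 3: row/col 3 already zero → sign 0
signature = (2, 0, 2)

Answer: (2, 0, 2)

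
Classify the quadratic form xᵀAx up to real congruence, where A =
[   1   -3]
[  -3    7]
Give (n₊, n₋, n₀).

step 0: pivot 1 → sign +
step 1: pivot -2 → sign −
signature = (1, 1, 0)

Answer: (1, 1, 0)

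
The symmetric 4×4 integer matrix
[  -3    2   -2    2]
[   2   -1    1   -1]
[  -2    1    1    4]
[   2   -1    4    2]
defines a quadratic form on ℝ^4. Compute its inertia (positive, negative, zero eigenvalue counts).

Answer: (2, 2, 0)

Derivation:
step 0: pivot -3 → sign −
step 1: pivot 1/3 → sign +
step 2: pivot 2 → sign +
step 3: pivot -3/2 → sign −
signature = (2, 2, 0)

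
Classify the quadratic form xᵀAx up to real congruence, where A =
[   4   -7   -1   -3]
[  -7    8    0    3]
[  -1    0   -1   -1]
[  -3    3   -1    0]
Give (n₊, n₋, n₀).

Answer: (2, 2, 0)

Derivation:
step 0: pivot 4 → sign +
step 1: pivot -17/4 → sign −
step 2: pivot -9/17 → sign −
step 3: pivot 2/9 → sign +
signature = (2, 2, 0)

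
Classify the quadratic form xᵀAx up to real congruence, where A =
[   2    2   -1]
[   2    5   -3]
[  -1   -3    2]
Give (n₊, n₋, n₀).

step 0: pivot 2 → sign +
step 1: pivot 3 → sign +
step 2: pivot 1/6 → sign +
signature = (3, 0, 0)

Answer: (3, 0, 0)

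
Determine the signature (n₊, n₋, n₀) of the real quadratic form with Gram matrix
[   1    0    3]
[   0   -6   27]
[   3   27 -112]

Answer: (2, 1, 0)

Derivation:
step 0: pivot 1 → sign +
step 1: pivot -6 → sign −
step 2: pivot 1/2 → sign +
signature = (2, 1, 0)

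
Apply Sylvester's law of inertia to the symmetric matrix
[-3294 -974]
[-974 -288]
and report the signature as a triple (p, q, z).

Answer: (1, 1, 0)

Derivation:
step 0: pivot -3294 → sign −
step 1: pivot 2/1647 → sign +
signature = (1, 1, 0)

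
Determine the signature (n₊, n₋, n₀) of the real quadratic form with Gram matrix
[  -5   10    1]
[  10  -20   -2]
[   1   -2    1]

step 0: pivot -5 → sign −
step 1: pivot 6/5 → sign +
step 2: row/col 2 already zero → sign 0
signature = (1, 1, 1)

Answer: (1, 1, 1)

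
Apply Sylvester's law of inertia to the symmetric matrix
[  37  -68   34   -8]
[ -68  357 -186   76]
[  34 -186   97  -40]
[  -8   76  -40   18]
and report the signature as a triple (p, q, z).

Answer: (4, 0, 0)

Derivation:
step 0: pivot 37 → sign +
step 1: pivot 8585/37 → sign +
step 2: pivot 13/1717 → sign +
step 3: pivot 2/65 → sign +
signature = (4, 0, 0)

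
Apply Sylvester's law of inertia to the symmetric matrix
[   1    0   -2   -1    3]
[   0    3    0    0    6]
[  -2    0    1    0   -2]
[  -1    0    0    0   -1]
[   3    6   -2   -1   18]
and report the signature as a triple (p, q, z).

Answer: (4, 1, 0)

Derivation:
step 0: pivot 1 → sign +
step 1: pivot 3 → sign +
step 2: pivot -3 → sign −
step 3: pivot 1/3 → sign +
step 4: pivot 1 → sign +
signature = (4, 1, 0)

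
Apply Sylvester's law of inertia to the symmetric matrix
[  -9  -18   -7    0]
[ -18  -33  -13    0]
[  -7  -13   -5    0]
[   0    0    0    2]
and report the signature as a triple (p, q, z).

Answer: (3, 1, 0)

Derivation:
step 0: pivot -9 → sign −
step 1: pivot 3 → sign +
step 2: pivot 1/9 → sign +
step 3: pivot 2 → sign +
signature = (3, 1, 0)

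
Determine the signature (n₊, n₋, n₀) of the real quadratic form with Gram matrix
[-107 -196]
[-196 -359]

Answer: (1, 1, 0)

Derivation:
step 0: pivot -107 → sign −
step 1: pivot 3/107 → sign +
signature = (1, 1, 0)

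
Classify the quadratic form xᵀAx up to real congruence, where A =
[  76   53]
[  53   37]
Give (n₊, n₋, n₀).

step 0: pivot 76 → sign +
step 1: pivot 3/76 → sign +
signature = (2, 0, 0)

Answer: (2, 0, 0)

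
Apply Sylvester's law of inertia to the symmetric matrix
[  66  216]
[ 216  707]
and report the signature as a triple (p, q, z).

Answer: (2, 0, 0)

Derivation:
step 0: pivot 66 → sign +
step 1: pivot 1/11 → sign +
signature = (2, 0, 0)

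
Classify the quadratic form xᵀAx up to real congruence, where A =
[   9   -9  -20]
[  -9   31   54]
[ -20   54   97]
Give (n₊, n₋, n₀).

Answer: (3, 0, 0)

Derivation:
step 0: pivot 9 → sign +
step 1: pivot 22 → sign +
step 2: pivot 1/99 → sign +
signature = (3, 0, 0)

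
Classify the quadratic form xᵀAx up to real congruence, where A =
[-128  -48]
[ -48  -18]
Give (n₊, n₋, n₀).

step 0: pivot -128 → sign −
step 1: row/col 1 already zero → sign 0
signature = (0, 1, 1)

Answer: (0, 1, 1)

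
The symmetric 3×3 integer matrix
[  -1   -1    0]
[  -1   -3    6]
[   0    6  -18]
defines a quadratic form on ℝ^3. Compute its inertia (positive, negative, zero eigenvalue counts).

step 0: pivot -1 → sign −
step 1: pivot -2 → sign −
step 2: row/col 2 already zero → sign 0
signature = (0, 2, 1)

Answer: (0, 2, 1)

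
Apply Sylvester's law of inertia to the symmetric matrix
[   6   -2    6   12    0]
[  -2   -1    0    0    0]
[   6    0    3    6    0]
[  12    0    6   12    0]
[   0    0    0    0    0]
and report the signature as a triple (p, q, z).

Answer: (1, 2, 2)

Derivation:
step 0: pivot 6 → sign +
step 1: pivot -5/3 → sign −
step 2: pivot -3/5 → sign −
step 3: row/col 3 already zero → sign 0
step 4: row/col 4 already zero → sign 0
signature = (1, 2, 2)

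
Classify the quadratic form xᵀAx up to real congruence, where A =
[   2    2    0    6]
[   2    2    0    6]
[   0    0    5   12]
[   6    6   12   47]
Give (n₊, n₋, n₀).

Answer: (3, 0, 1)

Derivation:
step 0: pivot 2 → sign +
step 1: pivot 5 → sign +
step 2: pivot 1/5 → sign +
step 3: row/col 3 already zero → sign 0
signature = (3, 0, 1)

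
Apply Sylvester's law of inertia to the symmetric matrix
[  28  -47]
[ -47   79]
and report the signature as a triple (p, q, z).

Answer: (2, 0, 0)

Derivation:
step 0: pivot 28 → sign +
step 1: pivot 3/28 → sign +
signature = (2, 0, 0)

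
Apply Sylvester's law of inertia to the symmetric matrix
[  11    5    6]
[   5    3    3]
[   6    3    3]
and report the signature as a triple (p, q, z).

Answer: (2, 1, 0)

Derivation:
step 0: pivot 11 → sign +
step 1: pivot 8/11 → sign +
step 2: pivot -3/8 → sign −
signature = (2, 1, 0)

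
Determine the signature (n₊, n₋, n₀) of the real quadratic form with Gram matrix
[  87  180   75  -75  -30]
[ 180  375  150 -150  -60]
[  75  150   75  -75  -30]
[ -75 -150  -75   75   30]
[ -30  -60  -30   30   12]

Answer: (2, 0, 3)

Derivation:
step 0: pivot 87 → sign +
step 1: pivot 75/29 → sign +
step 2: row/col 2 already zero → sign 0
step 3: row/col 3 already zero → sign 0
step 4: row/col 4 already zero → sign 0
signature = (2, 0, 3)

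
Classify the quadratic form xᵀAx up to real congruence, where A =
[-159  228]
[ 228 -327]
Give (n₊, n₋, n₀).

step 0: pivot -159 → sign −
step 1: pivot -3/53 → sign −
signature = (0, 2, 0)

Answer: (0, 2, 0)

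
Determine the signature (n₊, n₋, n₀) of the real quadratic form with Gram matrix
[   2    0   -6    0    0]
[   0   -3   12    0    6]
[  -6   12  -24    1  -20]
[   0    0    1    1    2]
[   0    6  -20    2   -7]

Answer: (4, 1, 0)

Derivation:
step 0: pivot 2 → sign +
step 1: pivot -3 → sign −
step 2: pivot 6 → sign +
step 3: pivot 5/6 → sign +
step 4: pivot 1/5 → sign +
signature = (4, 1, 0)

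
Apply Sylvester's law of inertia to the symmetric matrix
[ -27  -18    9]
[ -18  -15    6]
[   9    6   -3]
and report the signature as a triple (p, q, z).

Answer: (0, 2, 1)

Derivation:
step 0: pivot -27 → sign −
step 1: pivot -3 → sign −
step 2: row/col 2 already zero → sign 0
signature = (0, 2, 1)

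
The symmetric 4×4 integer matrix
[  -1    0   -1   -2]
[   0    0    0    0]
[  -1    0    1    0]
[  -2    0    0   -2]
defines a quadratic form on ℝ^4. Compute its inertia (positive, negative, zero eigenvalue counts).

Answer: (1, 1, 2)

Derivation:
step 0: pivot -1 → sign −
step 1: pivot 2 → sign +
step 2: row/col 2 already zero → sign 0
step 3: row/col 3 already zero → sign 0
signature = (1, 1, 2)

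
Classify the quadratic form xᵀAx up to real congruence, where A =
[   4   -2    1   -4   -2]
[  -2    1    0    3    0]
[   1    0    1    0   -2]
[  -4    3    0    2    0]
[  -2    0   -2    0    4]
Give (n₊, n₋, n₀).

step 0: pivot 4 → sign +
step 1: pivot 3/4 → sign +
step 2: pivot -1/3 → sign −
step 3: pivot -3 → sign −
step 4: row/col 4 already zero → sign 0
signature = (2, 2, 1)

Answer: (2, 2, 1)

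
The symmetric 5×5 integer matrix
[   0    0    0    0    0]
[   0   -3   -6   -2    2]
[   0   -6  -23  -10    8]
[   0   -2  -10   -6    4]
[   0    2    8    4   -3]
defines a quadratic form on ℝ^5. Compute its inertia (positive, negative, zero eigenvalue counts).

step 0: pivot -3 → sign −
step 1: pivot -11 → sign −
step 2: pivot -46/33 → sign −
step 3: pivot -1/23 → sign −
step 4: row/col 4 already zero → sign 0
signature = (0, 4, 1)

Answer: (0, 4, 1)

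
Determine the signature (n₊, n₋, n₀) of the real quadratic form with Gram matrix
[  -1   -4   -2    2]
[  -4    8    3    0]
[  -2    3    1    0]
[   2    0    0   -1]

step 0: pivot -1 → sign −
step 1: pivot 24 → sign +
step 2: pivot -1/24 → sign −
step 3: pivot 3 → sign +
signature = (2, 2, 0)

Answer: (2, 2, 0)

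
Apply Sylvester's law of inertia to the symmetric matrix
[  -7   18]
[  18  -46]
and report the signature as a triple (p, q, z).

Answer: (1, 1, 0)

Derivation:
step 0: pivot -7 → sign −
step 1: pivot 2/7 → sign +
signature = (1, 1, 0)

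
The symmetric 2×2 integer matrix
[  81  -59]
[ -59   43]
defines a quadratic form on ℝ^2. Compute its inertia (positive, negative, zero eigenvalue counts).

step 0: pivot 81 → sign +
step 1: pivot 2/81 → sign +
signature = (2, 0, 0)

Answer: (2, 0, 0)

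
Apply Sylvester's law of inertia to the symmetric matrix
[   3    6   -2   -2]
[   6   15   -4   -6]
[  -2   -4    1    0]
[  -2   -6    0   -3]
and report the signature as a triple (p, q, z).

Answer: (2, 2, 0)

Derivation:
step 0: pivot 3 → sign +
step 1: pivot 3 → sign +
step 2: pivot -1/3 → sign −
step 3: pivot -1/3 → sign −
signature = (2, 2, 0)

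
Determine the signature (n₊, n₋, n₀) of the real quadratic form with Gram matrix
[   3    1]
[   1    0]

Answer: (1, 1, 0)

Derivation:
step 0: pivot 3 → sign +
step 1: pivot -1/3 → sign −
signature = (1, 1, 0)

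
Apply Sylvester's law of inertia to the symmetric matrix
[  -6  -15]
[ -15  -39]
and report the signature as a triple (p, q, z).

step 0: pivot -6 → sign −
step 1: pivot -3/2 → sign −
signature = (0, 2, 0)

Answer: (0, 2, 0)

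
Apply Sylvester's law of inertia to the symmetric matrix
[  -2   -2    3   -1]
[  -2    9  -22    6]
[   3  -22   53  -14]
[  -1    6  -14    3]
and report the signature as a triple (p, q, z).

Answer: (2, 2, 0)

Derivation:
step 0: pivot -2 → sign −
step 1: pivot 11 → sign +
step 2: pivot 15/22 → sign +
step 3: pivot -6/5 → sign −
signature = (2, 2, 0)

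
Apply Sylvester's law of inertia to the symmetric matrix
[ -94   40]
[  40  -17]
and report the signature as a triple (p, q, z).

Answer: (1, 1, 0)

Derivation:
step 0: pivot -94 → sign −
step 1: pivot 1/47 → sign +
signature = (1, 1, 0)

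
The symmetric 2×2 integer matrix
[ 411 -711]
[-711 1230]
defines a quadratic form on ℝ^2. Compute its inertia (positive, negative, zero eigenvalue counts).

step 0: pivot 411 → sign +
step 1: pivot 3/137 → sign +
signature = (2, 0, 0)

Answer: (2, 0, 0)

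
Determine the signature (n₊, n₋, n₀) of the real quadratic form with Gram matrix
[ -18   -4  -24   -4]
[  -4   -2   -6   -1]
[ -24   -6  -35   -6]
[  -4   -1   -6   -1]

Answer: (1, 3, 0)

Derivation:
step 0: pivot -18 → sign −
step 1: pivot -10/9 → sign −
step 2: pivot -13/5 → sign −
step 3: pivot 1/26 → sign +
signature = (1, 3, 0)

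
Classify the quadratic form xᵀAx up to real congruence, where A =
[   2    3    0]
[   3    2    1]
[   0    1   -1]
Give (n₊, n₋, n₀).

step 0: pivot 2 → sign +
step 1: pivot -5/2 → sign −
step 2: pivot -3/5 → sign −
signature = (1, 2, 0)

Answer: (1, 2, 0)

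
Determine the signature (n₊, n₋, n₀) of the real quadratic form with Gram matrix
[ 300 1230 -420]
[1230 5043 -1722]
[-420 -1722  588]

Answer: (1, 0, 2)

Derivation:
step 0: pivot 300 → sign +
step 1: row/col 1 already zero → sign 0
step 2: row/col 2 already zero → sign 0
signature = (1, 0, 2)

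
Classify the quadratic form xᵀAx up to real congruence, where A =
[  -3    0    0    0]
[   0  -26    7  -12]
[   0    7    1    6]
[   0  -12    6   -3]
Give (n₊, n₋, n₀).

Answer: (1, 3, 0)

Derivation:
step 0: pivot -3 → sign −
step 1: pivot -26 → sign −
step 2: pivot 75/26 → sign +
step 3: pivot -3/25 → sign −
signature = (1, 3, 0)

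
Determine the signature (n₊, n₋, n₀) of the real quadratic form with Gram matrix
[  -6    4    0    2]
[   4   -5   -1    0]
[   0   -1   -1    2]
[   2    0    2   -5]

Answer: (0, 3, 1)

Derivation:
step 0: pivot -6 → sign −
step 1: pivot -7/3 → sign −
step 2: pivot -4/7 → sign −
step 3: row/col 3 already zero → sign 0
signature = (0, 3, 1)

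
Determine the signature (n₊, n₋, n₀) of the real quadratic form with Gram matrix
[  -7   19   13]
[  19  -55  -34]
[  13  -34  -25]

step 0: pivot -7 → sign −
step 1: pivot -24/7 → sign −
step 2: pivot -3/8 → sign −
signature = (0, 3, 0)

Answer: (0, 3, 0)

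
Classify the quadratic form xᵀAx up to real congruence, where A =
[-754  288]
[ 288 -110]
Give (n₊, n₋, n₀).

step 0: pivot -754 → sign −
step 1: pivot 2/377 → sign +
signature = (1, 1, 0)

Answer: (1, 1, 0)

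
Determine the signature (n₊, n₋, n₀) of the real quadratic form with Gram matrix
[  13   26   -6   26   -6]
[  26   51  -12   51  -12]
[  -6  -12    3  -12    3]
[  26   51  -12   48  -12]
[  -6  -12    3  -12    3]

Answer: (2, 2, 1)

Derivation:
step 0: pivot 13 → sign +
step 1: pivot -1 → sign −
step 2: pivot 3/13 → sign +
step 3: pivot -3 → sign −
step 4: row/col 4 already zero → sign 0
signature = (2, 2, 1)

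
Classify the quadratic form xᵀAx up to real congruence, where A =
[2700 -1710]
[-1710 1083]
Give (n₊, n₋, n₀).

step 0: pivot 2700 → sign +
step 1: row/col 1 already zero → sign 0
signature = (1, 0, 1)

Answer: (1, 0, 1)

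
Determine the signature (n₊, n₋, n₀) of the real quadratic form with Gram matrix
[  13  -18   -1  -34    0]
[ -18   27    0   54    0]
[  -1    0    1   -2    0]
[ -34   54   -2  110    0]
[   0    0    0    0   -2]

step 0: pivot 13 → sign +
step 1: pivot 27/13 → sign +
step 2: pivot -2 → sign −
step 3: pivot -2 → sign −
step 4: row/col 4 already zero → sign 0
signature = (2, 2, 1)

Answer: (2, 2, 1)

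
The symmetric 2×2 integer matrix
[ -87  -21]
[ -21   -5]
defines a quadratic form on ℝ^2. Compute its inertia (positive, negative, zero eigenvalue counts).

Answer: (1, 1, 0)

Derivation:
step 0: pivot -87 → sign −
step 1: pivot 2/29 → sign +
signature = (1, 1, 0)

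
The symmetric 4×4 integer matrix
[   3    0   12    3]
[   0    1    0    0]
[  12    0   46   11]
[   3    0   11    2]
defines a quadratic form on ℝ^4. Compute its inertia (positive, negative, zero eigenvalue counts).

step 0: pivot 3 → sign +
step 1: pivot 1 → sign +
step 2: pivot -2 → sign −
step 3: pivot -1/2 → sign −
signature = (2, 2, 0)

Answer: (2, 2, 0)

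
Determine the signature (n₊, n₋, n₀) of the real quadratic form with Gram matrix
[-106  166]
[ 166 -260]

Answer: (0, 2, 0)

Derivation:
step 0: pivot -106 → sign −
step 1: pivot -2/53 → sign −
signature = (0, 2, 0)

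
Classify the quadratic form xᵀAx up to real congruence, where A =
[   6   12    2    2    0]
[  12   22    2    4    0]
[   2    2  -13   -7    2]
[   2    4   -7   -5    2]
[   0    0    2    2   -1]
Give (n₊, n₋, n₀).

Answer: (2, 3, 0)

Derivation:
step 0: pivot 6 → sign +
step 1: pivot -2 → sign −
step 2: pivot -35/3 → sign −
step 3: pivot -22/35 → sign −
step 4: pivot 1/11 → sign +
signature = (2, 3, 0)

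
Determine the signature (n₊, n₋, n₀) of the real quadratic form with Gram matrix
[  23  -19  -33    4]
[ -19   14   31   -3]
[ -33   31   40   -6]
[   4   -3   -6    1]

Answer: (3, 1, 0)

Derivation:
step 0: pivot 23 → sign +
step 1: pivot -39/23 → sign −
step 2: pivot 35/39 → sign +
step 3: pivot 6/35 → sign +
signature = (3, 1, 0)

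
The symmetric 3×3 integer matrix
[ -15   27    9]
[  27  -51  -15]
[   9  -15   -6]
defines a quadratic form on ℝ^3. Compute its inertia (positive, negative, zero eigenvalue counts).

Answer: (0, 2, 1)

Derivation:
step 0: pivot -15 → sign −
step 1: pivot -12/5 → sign −
step 2: row/col 2 already zero → sign 0
signature = (0, 2, 1)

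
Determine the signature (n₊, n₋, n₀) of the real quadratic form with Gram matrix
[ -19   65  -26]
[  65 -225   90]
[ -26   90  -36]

step 0: pivot -19 → sign −
step 1: pivot -50/19 → sign −
step 2: row/col 2 already zero → sign 0
signature = (0, 2, 1)

Answer: (0, 2, 1)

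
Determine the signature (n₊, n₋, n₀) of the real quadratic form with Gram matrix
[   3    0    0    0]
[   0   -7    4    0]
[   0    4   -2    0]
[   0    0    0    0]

step 0: pivot 3 → sign +
step 1: pivot -7 → sign −
step 2: pivot 2/7 → sign +
step 3: row/col 3 already zero → sign 0
signature = (2, 1, 1)

Answer: (2, 1, 1)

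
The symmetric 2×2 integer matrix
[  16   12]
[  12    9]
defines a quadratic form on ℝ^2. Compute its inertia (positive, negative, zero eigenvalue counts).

Answer: (1, 0, 1)

Derivation:
step 0: pivot 16 → sign +
step 1: row/col 1 already zero → sign 0
signature = (1, 0, 1)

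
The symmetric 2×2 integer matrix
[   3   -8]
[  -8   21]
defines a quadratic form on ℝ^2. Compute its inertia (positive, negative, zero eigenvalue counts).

Answer: (1, 1, 0)

Derivation:
step 0: pivot 3 → sign +
step 1: pivot -1/3 → sign −
signature = (1, 1, 0)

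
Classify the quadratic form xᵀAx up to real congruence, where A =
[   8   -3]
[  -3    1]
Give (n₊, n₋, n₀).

step 0: pivot 8 → sign +
step 1: pivot -1/8 → sign −
signature = (1, 1, 0)

Answer: (1, 1, 0)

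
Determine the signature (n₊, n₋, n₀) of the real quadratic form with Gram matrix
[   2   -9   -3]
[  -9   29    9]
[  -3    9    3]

step 0: pivot 2 → sign +
step 1: pivot -23/2 → sign −
step 2: pivot 6/23 → sign +
signature = (2, 1, 0)

Answer: (2, 1, 0)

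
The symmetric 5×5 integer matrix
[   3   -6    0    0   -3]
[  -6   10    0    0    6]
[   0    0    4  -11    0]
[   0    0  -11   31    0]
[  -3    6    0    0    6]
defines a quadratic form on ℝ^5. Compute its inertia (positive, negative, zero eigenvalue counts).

Answer: (4, 1, 0)

Derivation:
step 0: pivot 3 → sign +
step 1: pivot -2 → sign −
step 2: pivot 4 → sign +
step 3: pivot 3/4 → sign +
step 4: pivot 3 → sign +
signature = (4, 1, 0)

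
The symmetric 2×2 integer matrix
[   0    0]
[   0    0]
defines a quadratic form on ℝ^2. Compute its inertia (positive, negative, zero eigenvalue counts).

step 0: row/col 0 already zero → sign 0
step 1: row/col 1 already zero → sign 0
signature = (0, 0, 2)

Answer: (0, 0, 2)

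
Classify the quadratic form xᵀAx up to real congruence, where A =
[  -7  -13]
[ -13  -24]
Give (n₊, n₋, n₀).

step 0: pivot -7 → sign −
step 1: pivot 1/7 → sign +
signature = (1, 1, 0)

Answer: (1, 1, 0)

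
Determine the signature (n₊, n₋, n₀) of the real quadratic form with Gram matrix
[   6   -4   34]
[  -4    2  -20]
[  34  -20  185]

step 0: pivot 6 → sign +
step 1: pivot -2/3 → sign −
step 2: pivot 3 → sign +
signature = (2, 1, 0)

Answer: (2, 1, 0)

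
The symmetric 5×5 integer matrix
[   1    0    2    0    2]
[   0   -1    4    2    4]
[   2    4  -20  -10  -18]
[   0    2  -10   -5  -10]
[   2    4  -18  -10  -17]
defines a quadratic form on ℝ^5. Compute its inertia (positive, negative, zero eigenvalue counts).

step 0: pivot 1 → sign +
step 1: pivot -1 → sign −
step 2: pivot -8 → sign −
step 3: pivot -1/2 → sign −
step 4: row/col 4 already zero → sign 0
signature = (1, 3, 1)

Answer: (1, 3, 1)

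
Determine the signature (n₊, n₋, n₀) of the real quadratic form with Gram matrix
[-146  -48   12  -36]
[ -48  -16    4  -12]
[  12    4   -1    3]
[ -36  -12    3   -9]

step 0: pivot -146 → sign −
step 1: pivot -16/73 → sign −
step 2: row/col 2 already zero → sign 0
step 3: row/col 3 already zero → sign 0
signature = (0, 2, 2)

Answer: (0, 2, 2)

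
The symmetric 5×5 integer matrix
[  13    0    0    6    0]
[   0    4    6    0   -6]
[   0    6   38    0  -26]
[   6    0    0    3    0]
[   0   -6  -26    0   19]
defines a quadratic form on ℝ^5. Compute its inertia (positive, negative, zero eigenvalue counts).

Answer: (5, 0, 0)

Derivation:
step 0: pivot 13 → sign +
step 1: pivot 4 → sign +
step 2: pivot 29 → sign +
step 3: pivot 3/13 → sign +
step 4: pivot 1/29 → sign +
signature = (5, 0, 0)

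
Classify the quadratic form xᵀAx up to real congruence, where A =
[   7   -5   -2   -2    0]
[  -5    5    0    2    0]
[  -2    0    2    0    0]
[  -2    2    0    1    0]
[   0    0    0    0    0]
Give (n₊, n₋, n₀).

step 0: pivot 7 → sign +
step 1: pivot 10/7 → sign +
step 2: pivot 1/5 → sign +
step 3: row/col 3 already zero → sign 0
step 4: row/col 4 already zero → sign 0
signature = (3, 0, 2)

Answer: (3, 0, 2)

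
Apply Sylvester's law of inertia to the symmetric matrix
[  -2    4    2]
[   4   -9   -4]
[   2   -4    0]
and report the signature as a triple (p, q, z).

Answer: (1, 2, 0)

Derivation:
step 0: pivot -2 → sign −
step 1: pivot -1 → sign −
step 2: pivot 2 → sign +
signature = (1, 2, 0)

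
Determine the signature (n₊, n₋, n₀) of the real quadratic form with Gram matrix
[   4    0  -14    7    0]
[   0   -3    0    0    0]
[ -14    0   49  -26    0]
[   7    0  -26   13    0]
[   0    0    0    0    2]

Answer: (3, 2, 0)

Derivation:
step 0: pivot 4 → sign +
step 1: pivot -3 → sign −
step 2: pivot 3/4 → sign +
step 3: pivot -3 → sign −
step 4: pivot 2 → sign +
signature = (3, 2, 0)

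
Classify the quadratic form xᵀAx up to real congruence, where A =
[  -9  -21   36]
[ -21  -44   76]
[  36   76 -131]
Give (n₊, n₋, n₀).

Answer: (2, 1, 0)

Derivation:
step 0: pivot -9 → sign −
step 1: pivot 5 → sign +
step 2: pivot 1/5 → sign +
signature = (2, 1, 0)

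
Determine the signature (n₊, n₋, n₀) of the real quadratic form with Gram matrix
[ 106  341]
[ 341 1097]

step 0: pivot 106 → sign +
step 1: pivot 1/106 → sign +
signature = (2, 0, 0)

Answer: (2, 0, 0)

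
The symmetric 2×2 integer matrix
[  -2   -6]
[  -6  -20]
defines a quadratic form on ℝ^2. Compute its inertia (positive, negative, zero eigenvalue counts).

step 0: pivot -2 → sign −
step 1: pivot -2 → sign −
signature = (0, 2, 0)

Answer: (0, 2, 0)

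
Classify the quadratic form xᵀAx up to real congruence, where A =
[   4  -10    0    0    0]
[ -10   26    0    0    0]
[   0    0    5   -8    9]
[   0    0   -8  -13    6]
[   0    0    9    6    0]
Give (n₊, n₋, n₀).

step 0: pivot 4 → sign +
step 1: pivot 1 → sign +
step 2: pivot 5 → sign +
step 3: pivot -129/5 → sign −
step 4: pivot -3/43 → sign −
signature = (3, 2, 0)

Answer: (3, 2, 0)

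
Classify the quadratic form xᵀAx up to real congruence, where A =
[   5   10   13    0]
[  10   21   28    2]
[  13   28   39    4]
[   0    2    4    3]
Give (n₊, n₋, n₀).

step 0: pivot 5 → sign +
step 1: pivot 1 → sign +
step 2: pivot 6/5 → sign +
step 3: pivot -1 → sign −
signature = (3, 1, 0)

Answer: (3, 1, 0)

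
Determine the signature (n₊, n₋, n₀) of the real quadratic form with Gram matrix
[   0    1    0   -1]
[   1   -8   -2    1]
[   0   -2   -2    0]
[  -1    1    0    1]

Answer: (1, 3, 0)

Derivation:
step 0: pivot -8 → sign −
step 1: pivot 1/8 → sign +
step 2: pivot -2 → sign −
step 3: pivot -3 → sign −
signature = (1, 3, 0)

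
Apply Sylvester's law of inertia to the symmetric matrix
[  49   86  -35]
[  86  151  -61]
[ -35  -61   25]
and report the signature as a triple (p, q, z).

step 0: pivot 49 → sign +
step 1: pivot 3/49 → sign +
step 2: pivot -3 → sign −
signature = (2, 1, 0)

Answer: (2, 1, 0)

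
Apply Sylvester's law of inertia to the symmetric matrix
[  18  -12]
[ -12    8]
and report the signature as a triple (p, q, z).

step 0: pivot 18 → sign +
step 1: row/col 1 already zero → sign 0
signature = (1, 0, 1)

Answer: (1, 0, 1)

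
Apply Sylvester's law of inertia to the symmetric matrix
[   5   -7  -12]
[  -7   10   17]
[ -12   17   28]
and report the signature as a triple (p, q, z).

Answer: (2, 1, 0)

Derivation:
step 0: pivot 5 → sign +
step 1: pivot 1/5 → sign +
step 2: pivot -1 → sign −
signature = (2, 1, 0)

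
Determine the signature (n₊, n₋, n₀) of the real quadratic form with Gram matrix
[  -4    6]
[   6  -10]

step 0: pivot -4 → sign −
step 1: pivot -1 → sign −
signature = (0, 2, 0)

Answer: (0, 2, 0)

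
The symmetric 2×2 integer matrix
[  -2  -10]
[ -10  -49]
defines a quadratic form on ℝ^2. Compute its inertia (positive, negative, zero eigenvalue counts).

Answer: (1, 1, 0)

Derivation:
step 0: pivot -2 → sign −
step 1: pivot 1 → sign +
signature = (1, 1, 0)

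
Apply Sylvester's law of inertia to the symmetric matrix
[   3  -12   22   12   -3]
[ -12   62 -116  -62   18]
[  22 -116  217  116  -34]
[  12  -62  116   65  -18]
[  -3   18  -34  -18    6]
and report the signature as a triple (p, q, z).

Answer: (4, 1, 0)

Derivation:
step 0: pivot 3 → sign +
step 1: pivot 14 → sign +
step 2: pivot -1/3 → sign −
step 3: pivot 3 → sign +
step 4: pivot 3/7 → sign +
signature = (4, 1, 0)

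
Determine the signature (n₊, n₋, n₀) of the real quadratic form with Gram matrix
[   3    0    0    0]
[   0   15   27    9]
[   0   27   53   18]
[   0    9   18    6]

Answer: (3, 1, 0)

Derivation:
step 0: pivot 3 → sign +
step 1: pivot 15 → sign +
step 2: pivot 22/5 → sign +
step 3: pivot -3/22 → sign −
signature = (3, 1, 0)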